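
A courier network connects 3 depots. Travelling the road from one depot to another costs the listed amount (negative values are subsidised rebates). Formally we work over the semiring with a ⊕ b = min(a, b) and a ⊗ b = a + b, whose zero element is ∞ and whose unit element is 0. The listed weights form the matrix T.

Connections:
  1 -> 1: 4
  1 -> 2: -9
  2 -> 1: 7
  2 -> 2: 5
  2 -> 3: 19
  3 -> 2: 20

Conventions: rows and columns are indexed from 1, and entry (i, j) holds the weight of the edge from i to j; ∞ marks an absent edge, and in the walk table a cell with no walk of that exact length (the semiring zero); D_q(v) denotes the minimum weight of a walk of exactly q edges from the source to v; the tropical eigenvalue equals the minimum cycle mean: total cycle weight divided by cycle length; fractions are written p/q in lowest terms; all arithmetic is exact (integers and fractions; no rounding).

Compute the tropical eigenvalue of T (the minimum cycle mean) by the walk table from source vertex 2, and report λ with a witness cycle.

q=0: [∞, 0, ∞]
q=1: [7, 5, 19]
q=2: [11, -2, 24]
q=3: [5, 2, 17]
Optimal cycle mean attained by: cycle 1->2->1, total (-9) + 7, length 2.
Answer: λ = -1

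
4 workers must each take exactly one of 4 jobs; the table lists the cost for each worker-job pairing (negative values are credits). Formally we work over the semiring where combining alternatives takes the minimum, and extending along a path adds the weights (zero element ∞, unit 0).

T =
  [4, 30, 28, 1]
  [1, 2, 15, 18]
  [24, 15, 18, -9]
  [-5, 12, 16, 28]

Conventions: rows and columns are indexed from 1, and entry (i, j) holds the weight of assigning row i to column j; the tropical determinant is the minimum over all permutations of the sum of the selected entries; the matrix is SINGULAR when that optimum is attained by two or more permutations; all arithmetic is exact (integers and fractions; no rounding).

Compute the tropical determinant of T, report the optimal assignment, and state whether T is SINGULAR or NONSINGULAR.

σ = (1, 2, 3, 4): 4 + 2 + 18 + 28 = 52
σ = (1, 2, 4, 3): 4 + 2 + (-9) + 16 = 13
σ = (1, 3, 2, 4): 4 + 15 + 15 + 28 = 62
σ = (1, 3, 4, 2): 4 + 15 + (-9) + 12 = 22
σ = (1, 4, 2, 3): 4 + 18 + 15 + 16 = 53
σ = (1, 4, 3, 2): 4 + 18 + 18 + 12 = 52
σ = (2, 1, 3, 4): 30 + 1 + 18 + 28 = 77
σ = (2, 1, 4, 3): 30 + 1 + (-9) + 16 = 38
σ = (2, 3, 1, 4): 30 + 15 + 24 + 28 = 97
σ = (2, 3, 4, 1): 30 + 15 + (-9) + (-5) = 31
σ = (2, 4, 1, 3): 30 + 18 + 24 + 16 = 88
σ = (2, 4, 3, 1): 30 + 18 + 18 + (-5) = 61
σ = (3, 1, 2, 4): 28 + 1 + 15 + 28 = 72
σ = (3, 1, 4, 2): 28 + 1 + (-9) + 12 = 32
σ = (3, 2, 1, 4): 28 + 2 + 24 + 28 = 82
σ = (3, 2, 4, 1): 28 + 2 + (-9) + (-5) = 16
σ = (3, 4, 1, 2): 28 + 18 + 24 + 12 = 82
σ = (3, 4, 2, 1): 28 + 18 + 15 + (-5) = 56
σ = (4, 1, 2, 3): 1 + 1 + 15 + 16 = 33
σ = (4, 1, 3, 2): 1 + 1 + 18 + 12 = 32
σ = (4, 2, 1, 3): 1 + 2 + 24 + 16 = 43
σ = (4, 2, 3, 1): 1 + 2 + 18 + (-5) = 16
σ = (4, 3, 1, 2): 1 + 15 + 24 + 12 = 52
σ = (4, 3, 2, 1): 1 + 15 + 15 + (-5) = 26
Optimal value attained by: σ = (1, 2, 4, 3).
Answer: det⊕(T) = 13; verdict: NONSINGULAR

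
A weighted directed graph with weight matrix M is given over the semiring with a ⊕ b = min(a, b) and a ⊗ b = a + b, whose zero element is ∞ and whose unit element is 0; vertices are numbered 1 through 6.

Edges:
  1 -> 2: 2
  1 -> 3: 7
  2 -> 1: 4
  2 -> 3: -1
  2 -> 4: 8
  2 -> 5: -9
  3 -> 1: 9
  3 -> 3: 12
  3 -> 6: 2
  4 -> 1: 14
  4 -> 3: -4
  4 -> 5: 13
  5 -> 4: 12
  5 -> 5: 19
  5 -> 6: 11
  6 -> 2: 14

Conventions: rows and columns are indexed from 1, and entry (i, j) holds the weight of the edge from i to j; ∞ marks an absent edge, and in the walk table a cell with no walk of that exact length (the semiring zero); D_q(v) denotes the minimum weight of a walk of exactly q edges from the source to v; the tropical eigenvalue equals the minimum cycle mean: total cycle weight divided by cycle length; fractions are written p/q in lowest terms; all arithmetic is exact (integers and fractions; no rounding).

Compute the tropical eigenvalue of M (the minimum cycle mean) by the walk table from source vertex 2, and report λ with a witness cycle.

q=0: [∞, 0, ∞, ∞, ∞, ∞]
q=1: [4, ∞, -1, 8, -9, ∞]
q=2: [8, 6, 4, 3, 10, 1]
q=3: [10, 10, -1, 14, -3, 6]
q=4: [8, 12, 9, 9, 1, 1]
q=5: [16, 10, 5, 13, 3, 11]
q=6: [14, 18, 9, 15, 1, 7]
Optimal cycle mean attained by: cycle 1->2->5->4->3->1, total 2 + (-9) + 12 + (-4) + 9, length 5.
Answer: λ = 2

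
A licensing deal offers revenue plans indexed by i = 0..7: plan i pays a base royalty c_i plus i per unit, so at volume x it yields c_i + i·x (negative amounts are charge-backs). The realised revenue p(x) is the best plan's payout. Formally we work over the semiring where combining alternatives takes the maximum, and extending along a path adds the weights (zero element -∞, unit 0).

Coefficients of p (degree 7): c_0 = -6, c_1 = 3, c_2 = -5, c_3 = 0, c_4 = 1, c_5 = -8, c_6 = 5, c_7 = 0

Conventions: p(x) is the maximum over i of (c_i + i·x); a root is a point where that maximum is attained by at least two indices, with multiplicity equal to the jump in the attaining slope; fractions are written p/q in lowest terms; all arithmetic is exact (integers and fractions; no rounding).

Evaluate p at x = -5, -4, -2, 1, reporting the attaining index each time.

p(-5) = max(-6+0·(-5)=-6, 3+1·(-5)=-2, -5+2·(-5)=-15, 0+3·(-5)=-15, 1+4·(-5)=-19, -8+5·(-5)=-33, 5+6·(-5)=-25, 0+7·(-5)=-35) = -2 (attained by i=1)
p(-4) = max(-6+0·(-4)=-6, 3+1·(-4)=-1, -5+2·(-4)=-13, 0+3·(-4)=-12, 1+4·(-4)=-15, -8+5·(-4)=-28, 5+6·(-4)=-19, 0+7·(-4)=-28) = -1 (attained by i=1)
p(-2) = max(-6+0·(-2)=-6, 3+1·(-2)=1, -5+2·(-2)=-9, 0+3·(-2)=-6, 1+4·(-2)=-7, -8+5·(-2)=-18, 5+6·(-2)=-7, 0+7·(-2)=-14) = 1 (attained by i=1)
p(1) = max(-6+0·1=-6, 3+1·1=4, -5+2·1=-3, 0+3·1=3, 1+4·1=5, -8+5·1=-3, 5+6·1=11, 0+7·1=7) = 11 (attained by i=6)
Answer: p(-5) = -2; p(-4) = -1; p(-2) = 1; p(1) = 11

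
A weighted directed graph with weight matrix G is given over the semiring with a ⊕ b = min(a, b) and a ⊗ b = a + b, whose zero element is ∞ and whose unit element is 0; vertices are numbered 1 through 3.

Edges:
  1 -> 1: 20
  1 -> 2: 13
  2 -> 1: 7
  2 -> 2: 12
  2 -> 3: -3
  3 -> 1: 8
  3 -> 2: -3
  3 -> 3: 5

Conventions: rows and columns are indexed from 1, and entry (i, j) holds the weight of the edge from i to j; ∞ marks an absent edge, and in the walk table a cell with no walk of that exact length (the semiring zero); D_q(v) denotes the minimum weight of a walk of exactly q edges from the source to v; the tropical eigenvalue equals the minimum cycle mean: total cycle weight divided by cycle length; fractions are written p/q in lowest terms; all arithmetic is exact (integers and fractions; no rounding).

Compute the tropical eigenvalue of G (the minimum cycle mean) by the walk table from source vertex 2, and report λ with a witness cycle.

q=0: [∞, 0, ∞]
q=1: [7, 12, -3]
q=2: [5, -6, 2]
q=3: [1, -1, -9]
Optimal cycle mean attained by: cycle 2->3->2, total (-3) + (-3), length 2.
Answer: λ = -3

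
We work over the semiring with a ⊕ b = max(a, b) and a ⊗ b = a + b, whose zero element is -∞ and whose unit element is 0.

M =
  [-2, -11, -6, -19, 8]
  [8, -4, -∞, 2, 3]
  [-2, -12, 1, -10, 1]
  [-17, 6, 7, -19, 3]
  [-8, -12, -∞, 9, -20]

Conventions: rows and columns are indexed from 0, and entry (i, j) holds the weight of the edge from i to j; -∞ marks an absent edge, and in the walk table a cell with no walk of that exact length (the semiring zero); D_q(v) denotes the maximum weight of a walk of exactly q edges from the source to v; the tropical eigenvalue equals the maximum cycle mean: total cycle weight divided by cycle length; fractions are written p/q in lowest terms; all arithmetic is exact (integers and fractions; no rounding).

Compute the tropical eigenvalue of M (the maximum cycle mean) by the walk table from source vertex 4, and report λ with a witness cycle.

q=0: [-∞, -∞, -∞, -∞, 0]
q=1: [-8, -12, -∞, 9, -20]
q=2: [-4, 15, 16, -10, 12]
q=3: [23, 11, 17, 21, 18]
q=4: [21, 27, 28, 27, 31]
q=5: [35, 33, 34, 40, 30]
Optimal cycle mean attained by: cycle 0->4->3->1->0, total 8 + 9 + 6 + 8, length 4.
Answer: λ = 31/4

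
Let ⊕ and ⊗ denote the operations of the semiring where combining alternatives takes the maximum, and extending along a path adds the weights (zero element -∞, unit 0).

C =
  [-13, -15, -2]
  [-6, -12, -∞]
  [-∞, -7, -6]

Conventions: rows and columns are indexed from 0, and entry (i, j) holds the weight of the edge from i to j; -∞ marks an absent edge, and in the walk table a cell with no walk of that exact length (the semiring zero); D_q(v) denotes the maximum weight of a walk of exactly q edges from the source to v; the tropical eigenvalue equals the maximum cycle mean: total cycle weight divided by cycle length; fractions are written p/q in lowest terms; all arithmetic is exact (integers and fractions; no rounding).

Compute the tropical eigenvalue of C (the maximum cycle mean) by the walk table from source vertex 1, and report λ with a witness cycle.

q=0: [-∞, 0, -∞]
q=1: [-6, -12, -∞]
q=2: [-18, -21, -8]
q=3: [-27, -15, -14]
Optimal cycle mean attained by: cycle 0->2->1->0, total (-2) + (-7) + (-6), length 3.
Answer: λ = -5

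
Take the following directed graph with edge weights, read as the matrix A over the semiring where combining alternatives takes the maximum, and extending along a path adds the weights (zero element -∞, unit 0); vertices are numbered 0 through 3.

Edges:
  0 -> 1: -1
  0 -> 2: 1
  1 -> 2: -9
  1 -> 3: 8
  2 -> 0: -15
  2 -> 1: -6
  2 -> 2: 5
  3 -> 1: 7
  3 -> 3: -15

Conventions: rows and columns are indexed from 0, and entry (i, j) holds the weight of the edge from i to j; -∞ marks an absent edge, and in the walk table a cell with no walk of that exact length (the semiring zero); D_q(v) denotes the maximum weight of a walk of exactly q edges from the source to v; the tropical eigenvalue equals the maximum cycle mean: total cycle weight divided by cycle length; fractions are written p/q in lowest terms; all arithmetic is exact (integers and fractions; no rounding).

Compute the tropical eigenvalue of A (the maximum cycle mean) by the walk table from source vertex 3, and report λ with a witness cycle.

q=0: [-∞, -∞, -∞, 0]
q=1: [-∞, 7, -∞, -15]
q=2: [-∞, -8, -2, 15]
q=3: [-17, 22, 3, 0]
q=4: [-12, 7, 13, 30]
Optimal cycle mean attained by: cycle 1->3->1, total 8 + 7, length 2.
Answer: λ = 15/2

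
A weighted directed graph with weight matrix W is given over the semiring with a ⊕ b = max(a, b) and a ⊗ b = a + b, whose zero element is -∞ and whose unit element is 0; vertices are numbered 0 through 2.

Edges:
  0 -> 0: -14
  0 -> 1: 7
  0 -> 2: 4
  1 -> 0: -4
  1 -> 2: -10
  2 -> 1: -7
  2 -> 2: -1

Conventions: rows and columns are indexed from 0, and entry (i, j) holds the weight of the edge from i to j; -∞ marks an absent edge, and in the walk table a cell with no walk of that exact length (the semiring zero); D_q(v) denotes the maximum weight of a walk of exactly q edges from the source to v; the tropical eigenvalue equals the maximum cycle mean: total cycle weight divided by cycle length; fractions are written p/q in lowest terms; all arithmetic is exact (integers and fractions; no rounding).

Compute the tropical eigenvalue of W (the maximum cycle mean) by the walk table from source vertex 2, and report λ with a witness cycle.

q=0: [-∞, -∞, 0]
q=1: [-∞, -7, -1]
q=2: [-11, -8, -2]
q=3: [-12, -4, -3]
Optimal cycle mean attained by: cycle 0->1->0, total 7 + (-4), length 2.
Answer: λ = 3/2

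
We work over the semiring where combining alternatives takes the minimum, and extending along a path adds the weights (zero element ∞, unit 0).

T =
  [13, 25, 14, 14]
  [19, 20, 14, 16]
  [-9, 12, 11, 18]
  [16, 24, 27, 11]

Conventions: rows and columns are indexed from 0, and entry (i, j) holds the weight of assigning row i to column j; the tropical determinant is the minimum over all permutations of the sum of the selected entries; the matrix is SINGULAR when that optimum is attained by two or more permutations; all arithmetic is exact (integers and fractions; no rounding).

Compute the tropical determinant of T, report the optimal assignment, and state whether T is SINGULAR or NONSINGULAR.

σ = (0, 1, 2, 3): 13 + 20 + 11 + 11 = 55
σ = (0, 1, 3, 2): 13 + 20 + 18 + 27 = 78
σ = (0, 2, 1, 3): 13 + 14 + 12 + 11 = 50
σ = (0, 2, 3, 1): 13 + 14 + 18 + 24 = 69
σ = (0, 3, 1, 2): 13 + 16 + 12 + 27 = 68
σ = (0, 3, 2, 1): 13 + 16 + 11 + 24 = 64
σ = (1, 0, 2, 3): 25 + 19 + 11 + 11 = 66
σ = (1, 0, 3, 2): 25 + 19 + 18 + 27 = 89
σ = (1, 2, 0, 3): 25 + 14 + (-9) + 11 = 41
σ = (1, 2, 3, 0): 25 + 14 + 18 + 16 = 73
σ = (1, 3, 0, 2): 25 + 16 + (-9) + 27 = 59
σ = (1, 3, 2, 0): 25 + 16 + 11 + 16 = 68
σ = (2, 0, 1, 3): 14 + 19 + 12 + 11 = 56
σ = (2, 0, 3, 1): 14 + 19 + 18 + 24 = 75
σ = (2, 1, 0, 3): 14 + 20 + (-9) + 11 = 36
σ = (2, 1, 3, 0): 14 + 20 + 18 + 16 = 68
σ = (2, 3, 0, 1): 14 + 16 + (-9) + 24 = 45
σ = (2, 3, 1, 0): 14 + 16 + 12 + 16 = 58
σ = (3, 0, 1, 2): 14 + 19 + 12 + 27 = 72
σ = (3, 0, 2, 1): 14 + 19 + 11 + 24 = 68
σ = (3, 1, 0, 2): 14 + 20 + (-9) + 27 = 52
σ = (3, 1, 2, 0): 14 + 20 + 11 + 16 = 61
σ = (3, 2, 0, 1): 14 + 14 + (-9) + 24 = 43
σ = (3, 2, 1, 0): 14 + 14 + 12 + 16 = 56
Optimal value attained by: σ = (2, 1, 0, 3).
Answer: det⊕(T) = 36; verdict: NONSINGULAR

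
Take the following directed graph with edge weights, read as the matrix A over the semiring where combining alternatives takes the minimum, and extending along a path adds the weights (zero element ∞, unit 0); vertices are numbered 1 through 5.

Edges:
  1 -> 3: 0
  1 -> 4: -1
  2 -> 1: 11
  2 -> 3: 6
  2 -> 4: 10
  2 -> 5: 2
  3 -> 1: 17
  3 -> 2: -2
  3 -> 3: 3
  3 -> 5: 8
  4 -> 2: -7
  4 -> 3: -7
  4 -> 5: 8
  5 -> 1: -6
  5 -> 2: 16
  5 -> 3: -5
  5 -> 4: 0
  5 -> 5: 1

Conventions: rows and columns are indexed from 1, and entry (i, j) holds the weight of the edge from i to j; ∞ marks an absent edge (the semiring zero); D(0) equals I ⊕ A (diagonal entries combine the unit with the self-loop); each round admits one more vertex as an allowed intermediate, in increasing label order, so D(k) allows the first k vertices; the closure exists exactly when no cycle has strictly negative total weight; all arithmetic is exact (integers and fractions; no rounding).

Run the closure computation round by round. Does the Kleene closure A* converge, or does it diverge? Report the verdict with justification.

D(0):
  [0, ∞, 0, -1, ∞]
  [11, 0, 6, 10, 2]
  [17, -2, 0, ∞, 8]
  [∞, -7, -7, 0, 8]
  [-6, 16, -5, 0, 0]
D(1):
  [0, ∞, 0, -1, ∞]
  [11, 0, 6, 10, 2]
  [17, -2, 0, 16, 8]
  [∞, -7, -7, 0, 8]
  [-6, 16, -6, -7, 0]
D(2):
  [0, ∞, 0, -1, ∞]
  [11, 0, 6, 10, 2]
  [9, -2, 0, 8, 0]
  [4, -7, -7, 0, -5]
  [-6, 16, -6, -7, 0]
Detection: at round 3, diagonal entry (5, 5) turns strictly negative.
Key observation: the cycle 5->1->3->2->5 has total weight (-6) + 0 + (-2) + 2, which is strictly negative.
Answer: DIVERGES — negative cycle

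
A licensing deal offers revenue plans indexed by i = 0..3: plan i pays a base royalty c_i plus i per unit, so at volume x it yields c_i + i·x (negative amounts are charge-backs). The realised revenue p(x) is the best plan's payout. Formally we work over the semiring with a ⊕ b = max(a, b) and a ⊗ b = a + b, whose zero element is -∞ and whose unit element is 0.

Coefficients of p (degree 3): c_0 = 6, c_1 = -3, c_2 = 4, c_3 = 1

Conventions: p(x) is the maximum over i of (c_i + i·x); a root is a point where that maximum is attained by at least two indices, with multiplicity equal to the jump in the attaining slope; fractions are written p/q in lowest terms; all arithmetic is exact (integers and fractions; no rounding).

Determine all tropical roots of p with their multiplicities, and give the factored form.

hull edge (i=0, c=6) to (i=2, c=4): slope -1, span 2
hull edge (i=2, c=4) to (i=3, c=1): slope -3, span 1
Factored form: p(x) = 1 ⊗ (x ⊕ 1) ⊗ (x ⊕ 1) ⊗ (x ⊕ 3)
Answer: roots = 1 (mult 2), 3 (mult 1)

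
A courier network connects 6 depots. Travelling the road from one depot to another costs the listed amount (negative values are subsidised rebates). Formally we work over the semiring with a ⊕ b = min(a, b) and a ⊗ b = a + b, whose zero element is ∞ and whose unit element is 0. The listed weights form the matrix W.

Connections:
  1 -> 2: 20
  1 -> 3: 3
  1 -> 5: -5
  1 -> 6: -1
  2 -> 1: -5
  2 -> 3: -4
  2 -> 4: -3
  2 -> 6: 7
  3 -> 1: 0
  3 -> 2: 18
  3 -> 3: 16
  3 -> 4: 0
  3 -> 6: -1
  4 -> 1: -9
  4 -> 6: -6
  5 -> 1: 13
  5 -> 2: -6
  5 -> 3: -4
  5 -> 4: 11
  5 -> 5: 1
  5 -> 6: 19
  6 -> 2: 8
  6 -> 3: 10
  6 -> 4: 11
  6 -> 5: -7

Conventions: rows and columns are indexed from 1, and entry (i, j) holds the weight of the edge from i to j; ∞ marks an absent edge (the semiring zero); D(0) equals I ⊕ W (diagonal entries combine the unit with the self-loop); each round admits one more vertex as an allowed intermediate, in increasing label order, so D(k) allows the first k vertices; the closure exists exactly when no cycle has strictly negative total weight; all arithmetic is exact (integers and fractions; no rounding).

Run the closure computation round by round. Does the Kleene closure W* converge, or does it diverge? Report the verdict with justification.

D(0):
  [0, 20, 3, ∞, -5, -1]
  [-5, 0, -4, -3, ∞, 7]
  [0, 18, 0, 0, ∞, -1]
  [-9, ∞, ∞, 0, ∞, -6]
  [13, -6, -4, 11, 0, 19]
  [∞, 8, 10, 11, -7, 0]
D(1):
  [0, 20, 3, ∞, -5, -1]
  [-5, 0, -4, -3, -10, -6]
  [0, 18, 0, 0, -5, -1]
  [-9, 11, -6, 0, -14, -10]
  [13, -6, -4, 11, 0, 12]
  [∞, 8, 10, 11, -7, 0]
Detection: at round 2, diagonal entry (5, 5) turns strictly negative.
Key observation: the cycle 5->2->1->5 has total weight (-6) + (-5) + (-5), which is strictly negative.
Answer: DIVERGES — negative cycle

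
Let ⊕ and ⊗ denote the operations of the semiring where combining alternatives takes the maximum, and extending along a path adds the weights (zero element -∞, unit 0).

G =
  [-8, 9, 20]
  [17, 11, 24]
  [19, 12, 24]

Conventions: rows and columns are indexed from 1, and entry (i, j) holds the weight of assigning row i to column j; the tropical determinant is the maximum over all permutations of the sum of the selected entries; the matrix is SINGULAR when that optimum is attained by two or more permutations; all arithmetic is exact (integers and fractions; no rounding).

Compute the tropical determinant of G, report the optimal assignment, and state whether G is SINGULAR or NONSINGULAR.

σ = (1, 2, 3): (-8) + 11 + 24 = 27
σ = (1, 3, 2): (-8) + 24 + 12 = 28
σ = (2, 1, 3): 9 + 17 + 24 = 50
σ = (2, 3, 1): 9 + 24 + 19 = 52
σ = (3, 1, 2): 20 + 17 + 12 = 49
σ = (3, 2, 1): 20 + 11 + 19 = 50
Optimal value attained by: σ = (2, 3, 1).
Answer: det⊕(G) = 52; verdict: NONSINGULAR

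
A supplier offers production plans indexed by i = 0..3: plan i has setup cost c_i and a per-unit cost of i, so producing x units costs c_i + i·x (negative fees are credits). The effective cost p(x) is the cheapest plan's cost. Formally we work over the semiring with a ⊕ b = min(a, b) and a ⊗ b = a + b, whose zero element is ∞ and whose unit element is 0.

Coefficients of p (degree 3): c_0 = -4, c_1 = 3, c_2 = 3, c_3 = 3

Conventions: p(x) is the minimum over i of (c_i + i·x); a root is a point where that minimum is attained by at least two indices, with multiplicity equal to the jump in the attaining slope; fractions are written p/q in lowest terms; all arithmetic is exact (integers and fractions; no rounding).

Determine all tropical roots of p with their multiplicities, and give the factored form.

hull edge (i=0, c=-4) to (i=3, c=3): slope 7/3, span 3
Factored form: p(x) = 3 ⊗ (x ⊕ (-7/3)) ⊗ (x ⊕ (-7/3)) ⊗ (x ⊕ (-7/3))
Answer: roots = -7/3 (mult 3)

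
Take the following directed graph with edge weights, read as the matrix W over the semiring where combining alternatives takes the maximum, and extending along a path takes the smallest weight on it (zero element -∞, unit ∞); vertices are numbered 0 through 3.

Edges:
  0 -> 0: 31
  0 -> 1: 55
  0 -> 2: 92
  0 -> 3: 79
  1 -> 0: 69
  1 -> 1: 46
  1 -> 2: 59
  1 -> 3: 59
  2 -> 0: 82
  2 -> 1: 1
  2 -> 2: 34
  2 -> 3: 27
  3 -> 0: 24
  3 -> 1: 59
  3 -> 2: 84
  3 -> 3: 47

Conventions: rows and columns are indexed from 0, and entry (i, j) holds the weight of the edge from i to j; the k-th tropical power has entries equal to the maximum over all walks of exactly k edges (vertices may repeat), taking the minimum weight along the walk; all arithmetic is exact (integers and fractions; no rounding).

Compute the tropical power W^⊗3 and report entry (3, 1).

W^⊗2:
  [82, 59, 79, 55]
  [59, 59, 69, 69]
  [34, 55, 82, 79]
  [82, 47, 59, 59]
W^⊗3:
  [79, 55, 82, 79]
  [69, 59, 69, 59]
  [82, 59, 79, 55]
  [59, 59, 82, 79]
Key observation: the optimum is the walk 3->1->3->1, with weight 59 min 59 min 59 = 59.
Optimal value attained by: walk 3->1->3->1.
Answer: (W^⊗3)[3][1] = 59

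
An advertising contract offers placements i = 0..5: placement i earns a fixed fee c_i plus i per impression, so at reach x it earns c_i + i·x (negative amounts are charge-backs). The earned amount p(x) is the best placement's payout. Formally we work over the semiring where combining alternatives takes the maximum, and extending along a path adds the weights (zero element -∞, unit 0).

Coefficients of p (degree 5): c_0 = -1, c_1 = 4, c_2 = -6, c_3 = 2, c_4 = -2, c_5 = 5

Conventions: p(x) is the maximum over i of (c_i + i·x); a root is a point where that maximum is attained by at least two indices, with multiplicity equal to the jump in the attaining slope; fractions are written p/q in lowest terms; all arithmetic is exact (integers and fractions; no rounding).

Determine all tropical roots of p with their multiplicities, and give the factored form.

hull edge (i=0, c=-1) to (i=1, c=4): slope 5, span 1
hull edge (i=1, c=4) to (i=5, c=5): slope 1/4, span 4
Factored form: p(x) = 5 ⊗ (x ⊕ (-5)) ⊗ (x ⊕ (-1/4)) ⊗ (x ⊕ (-1/4)) ⊗ (x ⊕ (-1/4)) ⊗ (x ⊕ (-1/4))
Answer: roots = -5 (mult 1), -1/4 (mult 4)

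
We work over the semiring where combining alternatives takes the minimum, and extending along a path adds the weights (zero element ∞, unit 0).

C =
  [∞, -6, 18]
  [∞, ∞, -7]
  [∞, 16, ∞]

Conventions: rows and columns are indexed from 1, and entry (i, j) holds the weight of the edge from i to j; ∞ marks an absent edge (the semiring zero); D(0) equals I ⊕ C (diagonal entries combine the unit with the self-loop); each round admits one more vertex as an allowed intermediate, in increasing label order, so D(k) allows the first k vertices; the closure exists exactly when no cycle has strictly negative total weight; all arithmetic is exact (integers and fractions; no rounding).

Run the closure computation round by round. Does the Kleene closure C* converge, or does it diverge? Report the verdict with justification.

D(0):
  [0, -6, 18]
  [∞, 0, -7]
  [∞, 16, 0]
D(1):
  [0, -6, 18]
  [∞, 0, -7]
  [∞, 16, 0]
D(2):
  [0, -6, -13]
  [∞, 0, -7]
  [∞, 16, 0]
D(3):
  [0, -6, -13]
  [∞, 0, -7]
  [∞, 16, 0]
Key observation: every diagonal entry stays at the unit through all rounds, so no improving cycle exists.
Answer: CONVERGES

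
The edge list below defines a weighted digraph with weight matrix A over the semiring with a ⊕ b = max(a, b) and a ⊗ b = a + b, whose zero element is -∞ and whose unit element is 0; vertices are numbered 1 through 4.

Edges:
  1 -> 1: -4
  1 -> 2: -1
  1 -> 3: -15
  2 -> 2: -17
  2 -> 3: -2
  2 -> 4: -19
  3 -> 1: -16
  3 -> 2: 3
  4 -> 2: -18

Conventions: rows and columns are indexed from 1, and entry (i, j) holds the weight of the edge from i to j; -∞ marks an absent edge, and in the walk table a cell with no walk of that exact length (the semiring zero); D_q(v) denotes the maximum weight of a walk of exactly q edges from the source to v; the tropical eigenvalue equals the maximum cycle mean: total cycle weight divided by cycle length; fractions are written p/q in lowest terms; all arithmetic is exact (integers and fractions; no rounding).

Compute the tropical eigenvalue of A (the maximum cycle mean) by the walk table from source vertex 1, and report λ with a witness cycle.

q=0: [0, -∞, -∞, -∞]
q=1: [-4, -1, -15, -∞]
q=2: [-8, -5, -3, -20]
q=3: [-12, 0, -7, -24]
q=4: [-16, -4, -2, -19]
Optimal cycle mean attained by: cycle 2->3->2, total (-2) + 3, length 2.
Answer: λ = 1/2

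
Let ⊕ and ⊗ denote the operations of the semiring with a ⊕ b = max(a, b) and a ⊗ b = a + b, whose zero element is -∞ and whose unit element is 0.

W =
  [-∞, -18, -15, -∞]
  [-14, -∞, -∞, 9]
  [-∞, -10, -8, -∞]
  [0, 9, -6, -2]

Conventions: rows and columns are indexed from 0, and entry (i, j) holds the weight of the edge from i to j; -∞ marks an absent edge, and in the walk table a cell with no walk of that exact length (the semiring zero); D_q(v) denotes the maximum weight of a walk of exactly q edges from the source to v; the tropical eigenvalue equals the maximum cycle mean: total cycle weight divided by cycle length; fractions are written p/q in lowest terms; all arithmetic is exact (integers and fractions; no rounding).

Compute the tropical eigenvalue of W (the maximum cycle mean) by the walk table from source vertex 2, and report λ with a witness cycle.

q=0: [-∞, -∞, 0, -∞]
q=1: [-∞, -10, -8, -∞]
q=2: [-24, -18, -16, -1]
q=3: [-1, 8, -7, -3]
q=4: [-3, 6, -9, 17]
Optimal cycle mean attained by: cycle 1->3->1, total 9 + 9, length 2.
Answer: λ = 9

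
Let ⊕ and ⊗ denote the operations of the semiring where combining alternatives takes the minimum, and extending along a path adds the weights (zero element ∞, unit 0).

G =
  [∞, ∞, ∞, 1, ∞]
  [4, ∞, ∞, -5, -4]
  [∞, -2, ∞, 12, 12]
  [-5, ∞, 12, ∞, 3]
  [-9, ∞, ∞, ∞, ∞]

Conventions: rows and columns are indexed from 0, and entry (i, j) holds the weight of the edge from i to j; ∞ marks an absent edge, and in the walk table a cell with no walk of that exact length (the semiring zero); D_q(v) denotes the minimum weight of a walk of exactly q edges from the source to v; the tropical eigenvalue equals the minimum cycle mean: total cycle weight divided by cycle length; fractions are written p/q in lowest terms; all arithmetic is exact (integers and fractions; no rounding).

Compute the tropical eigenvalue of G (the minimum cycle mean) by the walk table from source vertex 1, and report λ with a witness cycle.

q=0: [∞, 0, ∞, ∞, ∞]
q=1: [4, ∞, ∞, -5, -4]
q=2: [-13, ∞, 7, 5, -2]
q=3: [-11, 5, 17, -12, 8]
q=4: [-17, 15, 0, -10, -9]
q=5: [-18, -2, 2, -16, -7]
Optimal cycle mean attained by: cycle 0->3->0, total 1 + (-5), length 2.
Answer: λ = -2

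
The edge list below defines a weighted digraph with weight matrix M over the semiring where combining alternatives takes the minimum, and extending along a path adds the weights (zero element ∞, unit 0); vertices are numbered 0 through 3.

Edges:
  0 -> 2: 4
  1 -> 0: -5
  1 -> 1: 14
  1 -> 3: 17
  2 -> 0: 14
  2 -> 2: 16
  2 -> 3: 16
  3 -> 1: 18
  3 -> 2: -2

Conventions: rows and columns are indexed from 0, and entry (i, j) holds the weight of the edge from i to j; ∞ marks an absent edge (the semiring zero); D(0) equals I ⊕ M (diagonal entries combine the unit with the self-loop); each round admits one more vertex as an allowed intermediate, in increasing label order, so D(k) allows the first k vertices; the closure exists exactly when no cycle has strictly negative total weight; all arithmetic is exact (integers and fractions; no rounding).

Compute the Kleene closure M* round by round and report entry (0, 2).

D(0):
  [0, ∞, 4, ∞]
  [-5, 0, ∞, 17]
  [14, ∞, 0, 16]
  [∞, 18, -2, 0]
D(1):
  [0, ∞, 4, ∞]
  [-5, 0, -1, 17]
  [14, ∞, 0, 16]
  [∞, 18, -2, 0]
D(2):
  [0, ∞, 4, ∞]
  [-5, 0, -1, 17]
  [14, ∞, 0, 16]
  [13, 18, -2, 0]
D(3):
  [0, ∞, 4, 20]
  [-5, 0, -1, 15]
  [14, ∞, 0, 16]
  [12, 18, -2, 0]
D(4):
  [0, 38, 4, 20]
  [-5, 0, -1, 15]
  [14, 34, 0, 16]
  [12, 18, -2, 0]
Answer: M*[0][2] = 4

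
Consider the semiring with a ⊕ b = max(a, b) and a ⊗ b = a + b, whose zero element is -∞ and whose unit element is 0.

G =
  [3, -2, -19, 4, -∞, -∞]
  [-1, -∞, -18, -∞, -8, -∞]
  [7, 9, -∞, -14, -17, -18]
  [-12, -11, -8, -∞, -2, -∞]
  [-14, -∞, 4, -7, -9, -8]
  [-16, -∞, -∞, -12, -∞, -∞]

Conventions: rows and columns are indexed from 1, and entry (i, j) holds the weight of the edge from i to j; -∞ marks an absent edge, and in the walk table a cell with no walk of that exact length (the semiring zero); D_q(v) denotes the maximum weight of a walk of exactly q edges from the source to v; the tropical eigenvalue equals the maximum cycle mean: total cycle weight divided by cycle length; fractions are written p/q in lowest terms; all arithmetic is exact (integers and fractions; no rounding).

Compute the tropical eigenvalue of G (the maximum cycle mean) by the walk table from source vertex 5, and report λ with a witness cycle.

q=0: [-∞, -∞, -∞, -∞, 0, -∞]
q=1: [-14, -∞, 4, -7, -9, -8]
q=2: [11, 13, -5, -10, -9, -14]
q=3: [14, 9, -5, 15, 5, -17]
q=4: [17, 12, 9, 18, 13, -3]
q=5: [20, 18, 17, 21, 16, 5]
q=6: [24, 26, 20, 24, 19, 8]
Optimal cycle mean attained by: cycle 1->4->5->3->1, total 4 + (-2) + 4 + 7, length 4.
Answer: λ = 13/4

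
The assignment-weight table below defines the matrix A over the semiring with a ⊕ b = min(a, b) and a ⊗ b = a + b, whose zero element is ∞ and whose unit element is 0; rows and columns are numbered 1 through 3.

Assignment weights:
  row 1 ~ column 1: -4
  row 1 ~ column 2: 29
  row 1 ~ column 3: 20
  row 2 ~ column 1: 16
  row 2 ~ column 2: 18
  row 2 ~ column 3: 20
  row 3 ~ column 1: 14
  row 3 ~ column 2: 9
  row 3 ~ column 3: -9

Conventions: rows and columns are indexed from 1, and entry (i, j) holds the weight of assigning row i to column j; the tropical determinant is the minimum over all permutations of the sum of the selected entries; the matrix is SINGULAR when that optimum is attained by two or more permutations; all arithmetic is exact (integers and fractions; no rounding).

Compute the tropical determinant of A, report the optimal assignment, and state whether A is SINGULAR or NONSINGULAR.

σ = (1, 2, 3): (-4) + 18 + (-9) = 5
σ = (1, 3, 2): (-4) + 20 + 9 = 25
σ = (2, 1, 3): 29 + 16 + (-9) = 36
σ = (2, 3, 1): 29 + 20 + 14 = 63
σ = (3, 1, 2): 20 + 16 + 9 = 45
σ = (3, 2, 1): 20 + 18 + 14 = 52
Optimal value attained by: σ = (1, 2, 3).
Answer: det⊕(A) = 5; verdict: NONSINGULAR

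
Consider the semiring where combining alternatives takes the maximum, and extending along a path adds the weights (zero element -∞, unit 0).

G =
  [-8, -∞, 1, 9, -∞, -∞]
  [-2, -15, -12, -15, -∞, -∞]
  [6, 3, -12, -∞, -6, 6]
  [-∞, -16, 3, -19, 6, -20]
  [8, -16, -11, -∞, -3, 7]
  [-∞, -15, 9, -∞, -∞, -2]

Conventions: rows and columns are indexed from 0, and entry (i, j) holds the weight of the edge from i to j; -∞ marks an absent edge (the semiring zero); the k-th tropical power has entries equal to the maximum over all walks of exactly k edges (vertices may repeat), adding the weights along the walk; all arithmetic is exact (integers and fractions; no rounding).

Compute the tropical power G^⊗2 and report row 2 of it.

G^⊗2:
  [7, 4, 12, 1, 15, 7]
  [-6, -9, -1, 7, -9, -6]
  [2, -9, 15, 15, -9, 4]
  [14, 6, -5, -31, 3, 13]
  [5, -8, 16, 17, -6, 5]
  [15, 12, 7, -30, 3, 15]
Answer: row 2 of G^⊗2 = [2, -9, 15, 15, -9, 4]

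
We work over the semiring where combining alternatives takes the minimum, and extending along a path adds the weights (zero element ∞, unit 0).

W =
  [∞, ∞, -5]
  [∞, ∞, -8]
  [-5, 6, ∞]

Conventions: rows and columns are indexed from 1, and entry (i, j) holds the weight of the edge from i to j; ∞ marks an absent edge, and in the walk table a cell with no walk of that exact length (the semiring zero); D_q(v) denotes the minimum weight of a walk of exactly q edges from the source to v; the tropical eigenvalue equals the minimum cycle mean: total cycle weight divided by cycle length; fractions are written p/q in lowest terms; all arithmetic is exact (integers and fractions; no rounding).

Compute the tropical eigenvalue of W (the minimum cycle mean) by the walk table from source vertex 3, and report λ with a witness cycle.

q=0: [∞, ∞, 0]
q=1: [-5, 6, ∞]
q=2: [∞, ∞, -10]
q=3: [-15, -4, ∞]
Optimal cycle mean attained by: cycle 1->3->1, total (-5) + (-5), length 2.
Answer: λ = -5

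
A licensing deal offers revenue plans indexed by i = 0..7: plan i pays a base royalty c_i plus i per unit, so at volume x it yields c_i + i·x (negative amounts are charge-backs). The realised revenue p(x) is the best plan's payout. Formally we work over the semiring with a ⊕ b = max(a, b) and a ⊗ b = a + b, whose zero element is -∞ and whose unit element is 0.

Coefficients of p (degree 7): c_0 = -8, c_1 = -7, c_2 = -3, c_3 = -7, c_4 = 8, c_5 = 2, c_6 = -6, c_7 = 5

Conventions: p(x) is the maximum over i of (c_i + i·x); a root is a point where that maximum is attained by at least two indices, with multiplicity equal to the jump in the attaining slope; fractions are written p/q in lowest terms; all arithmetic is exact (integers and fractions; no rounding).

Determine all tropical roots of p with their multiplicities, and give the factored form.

hull edge (i=0, c=-8) to (i=4, c=8): slope 4, span 4
hull edge (i=4, c=8) to (i=7, c=5): slope -1, span 3
Factored form: p(x) = 5 ⊗ (x ⊕ (-4)) ⊗ (x ⊕ (-4)) ⊗ (x ⊕ (-4)) ⊗ (x ⊕ (-4)) ⊗ (x ⊕ 1) ⊗ (x ⊕ 1) ⊗ (x ⊕ 1)
Answer: roots = -4 (mult 4), 1 (mult 3)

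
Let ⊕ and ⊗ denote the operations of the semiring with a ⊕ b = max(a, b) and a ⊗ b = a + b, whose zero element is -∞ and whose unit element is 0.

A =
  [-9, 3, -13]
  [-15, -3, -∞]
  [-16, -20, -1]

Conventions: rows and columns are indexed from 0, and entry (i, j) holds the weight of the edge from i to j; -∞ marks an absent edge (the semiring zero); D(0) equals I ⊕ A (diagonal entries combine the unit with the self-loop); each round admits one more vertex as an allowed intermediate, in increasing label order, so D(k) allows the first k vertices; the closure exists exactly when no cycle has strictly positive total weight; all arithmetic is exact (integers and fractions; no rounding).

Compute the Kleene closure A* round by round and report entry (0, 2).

D(0):
  [0, 3, -13]
  [-15, 0, -∞]
  [-16, -20, 0]
D(1):
  [0, 3, -13]
  [-15, 0, -28]
  [-16, -13, 0]
D(2):
  [0, 3, -13]
  [-15, 0, -28]
  [-16, -13, 0]
D(3):
  [0, 3, -13]
  [-15, 0, -28]
  [-16, -13, 0]
Answer: A*[0][2] = -13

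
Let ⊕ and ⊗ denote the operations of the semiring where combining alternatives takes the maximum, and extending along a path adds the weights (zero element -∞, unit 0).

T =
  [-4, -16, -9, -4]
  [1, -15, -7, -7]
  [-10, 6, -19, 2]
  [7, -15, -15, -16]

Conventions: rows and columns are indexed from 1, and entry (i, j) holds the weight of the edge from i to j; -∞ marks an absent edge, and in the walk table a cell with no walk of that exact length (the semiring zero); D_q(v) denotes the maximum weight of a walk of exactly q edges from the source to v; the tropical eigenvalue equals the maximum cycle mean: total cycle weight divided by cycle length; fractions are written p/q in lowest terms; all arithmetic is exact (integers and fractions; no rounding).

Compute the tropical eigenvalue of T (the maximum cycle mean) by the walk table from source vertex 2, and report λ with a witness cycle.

q=0: [-∞, 0, -∞, -∞]
q=1: [1, -15, -7, -7]
q=2: [0, -1, -8, -3]
q=3: [4, -2, -8, -4]
q=4: [3, -2, -5, 0]
Optimal cycle mean attained by: cycle 1->4->1, total (-4) + 7, length 2.
Answer: λ = 3/2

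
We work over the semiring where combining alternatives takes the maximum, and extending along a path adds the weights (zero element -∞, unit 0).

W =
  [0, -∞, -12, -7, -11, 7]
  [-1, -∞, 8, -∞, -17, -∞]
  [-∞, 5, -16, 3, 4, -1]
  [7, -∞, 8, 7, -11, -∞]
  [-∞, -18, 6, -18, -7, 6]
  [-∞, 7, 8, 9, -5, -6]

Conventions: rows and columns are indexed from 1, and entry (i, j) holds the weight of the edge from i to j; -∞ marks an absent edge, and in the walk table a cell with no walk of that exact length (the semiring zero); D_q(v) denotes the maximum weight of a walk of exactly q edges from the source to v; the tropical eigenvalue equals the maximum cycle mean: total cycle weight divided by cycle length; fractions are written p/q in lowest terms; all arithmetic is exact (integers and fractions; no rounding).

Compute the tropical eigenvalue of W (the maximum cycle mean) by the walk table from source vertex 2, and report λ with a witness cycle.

q=0: [-∞, 0, -∞, -∞, -∞, -∞]
q=1: [-1, -∞, 8, -∞, -17, -∞]
q=2: [-1, 13, -8, 11, 12, 7]
q=3: [18, 14, 21, 18, 5, 18]
q=4: [25, 26, 26, 27, 25, 25]
q=5: [34, 32, 35, 34, 30, 32]
q=6: [41, 40, 42, 41, 39, 41]
Optimal cycle mean attained by: cycle 1->6->4->1, total 7 + 9 + 7, length 3.
Answer: λ = 23/3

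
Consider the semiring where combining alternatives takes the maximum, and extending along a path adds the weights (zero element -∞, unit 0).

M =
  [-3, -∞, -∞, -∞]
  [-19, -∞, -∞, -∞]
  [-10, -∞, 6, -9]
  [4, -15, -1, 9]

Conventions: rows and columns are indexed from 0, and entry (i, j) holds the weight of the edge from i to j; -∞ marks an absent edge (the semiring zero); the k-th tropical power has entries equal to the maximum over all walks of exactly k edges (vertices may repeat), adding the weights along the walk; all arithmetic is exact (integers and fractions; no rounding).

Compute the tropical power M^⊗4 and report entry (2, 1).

M^⊗2:
  [-6, -∞, -∞, -∞]
  [-22, -∞, -∞, -∞]
  [-4, -24, 12, 0]
  [13, -6, 8, 18]
M^⊗3:
  [-9, -∞, -∞, -∞]
  [-25, -∞, -∞, -∞]
  [4, -15, 18, 9]
  [22, 3, 17, 27]
M^⊗4:
  [-12, -∞, -∞, -∞]
  [-28, -∞, -∞, -∞]
  [13, -6, 24, 18]
  [31, 12, 26, 36]
Key observation: the optimum is the walk 2->3->3->3->1, with weight (-9) + 9 + 9 + (-15) = -6.
Optimal value attained by: walk 2->3->3->3->1.
Answer: (M^⊗4)[2][1] = -6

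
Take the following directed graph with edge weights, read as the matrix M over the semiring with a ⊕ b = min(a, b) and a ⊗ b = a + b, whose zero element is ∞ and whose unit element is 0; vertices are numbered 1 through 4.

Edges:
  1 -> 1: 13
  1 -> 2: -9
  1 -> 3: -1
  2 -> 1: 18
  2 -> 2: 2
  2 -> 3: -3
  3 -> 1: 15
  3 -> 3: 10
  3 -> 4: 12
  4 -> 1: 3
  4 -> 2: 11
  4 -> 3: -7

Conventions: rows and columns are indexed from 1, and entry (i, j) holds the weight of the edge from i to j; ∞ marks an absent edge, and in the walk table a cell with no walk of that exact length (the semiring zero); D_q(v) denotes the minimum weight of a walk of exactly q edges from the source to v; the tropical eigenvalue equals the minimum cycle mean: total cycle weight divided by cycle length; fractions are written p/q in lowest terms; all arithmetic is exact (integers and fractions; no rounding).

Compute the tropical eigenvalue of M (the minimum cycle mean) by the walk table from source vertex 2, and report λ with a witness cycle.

q=0: [∞, 0, ∞, ∞]
q=1: [18, 2, -3, ∞]
q=2: [12, 4, -1, 9]
q=3: [12, 3, 1, 11]
q=4: [14, 3, 0, 13]
Optimal cycle mean attained by: cycle 1->2->3->4->1, total (-9) + (-3) + 12 + 3, length 4.
Answer: λ = 3/4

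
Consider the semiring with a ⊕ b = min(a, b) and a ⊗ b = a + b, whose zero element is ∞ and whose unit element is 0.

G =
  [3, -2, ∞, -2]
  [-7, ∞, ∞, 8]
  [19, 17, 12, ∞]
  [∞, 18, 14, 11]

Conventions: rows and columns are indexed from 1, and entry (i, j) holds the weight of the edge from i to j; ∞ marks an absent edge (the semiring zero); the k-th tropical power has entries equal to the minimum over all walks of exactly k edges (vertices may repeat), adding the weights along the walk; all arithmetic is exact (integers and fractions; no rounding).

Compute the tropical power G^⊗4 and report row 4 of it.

G^⊗2:
  [-9, 1, 12, 1]
  [-4, -9, 22, -9]
  [10, 17, 24, 17]
  [11, 29, 25, 22]
G^⊗3:
  [-6, -11, 15, -11]
  [-16, -6, 5, -6]
  [10, 8, 31, 8]
  [14, 9, 36, 9]
G^⊗4:
  [-18, -8, 3, -8]
  [-13, -18, 8, -18]
  [1, 8, 22, 8]
  [2, 12, 23, 12]
Answer: row 4 of G^⊗4 = [2, 12, 23, 12]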